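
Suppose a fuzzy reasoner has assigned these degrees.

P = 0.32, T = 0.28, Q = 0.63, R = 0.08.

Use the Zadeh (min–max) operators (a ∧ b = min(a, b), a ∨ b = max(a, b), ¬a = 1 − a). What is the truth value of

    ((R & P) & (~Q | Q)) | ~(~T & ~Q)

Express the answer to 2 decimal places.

R & P = min(a, b) on (0.08, 0.32) = 0.08
~Q = 1 − 0.63 = 0.37
~Q | Q = max(a, b) on (0.37, 0.63) = 0.63
(R & P) & (~Q | Q) = min(a, b) on (0.08, 0.63) = 0.08
~T = 1 − 0.28 = 0.72
~Q = 1 − 0.63 = 0.37
~T & ~Q = min(a, b) on (0.72, 0.37) = 0.37
~(~T & ~Q) = 1 − 0.37 = 0.63
((R & P) & (~Q | Q)) | ~(~T & ~Q) = max(a, b) on (0.08, 0.63) = 0.63

0.63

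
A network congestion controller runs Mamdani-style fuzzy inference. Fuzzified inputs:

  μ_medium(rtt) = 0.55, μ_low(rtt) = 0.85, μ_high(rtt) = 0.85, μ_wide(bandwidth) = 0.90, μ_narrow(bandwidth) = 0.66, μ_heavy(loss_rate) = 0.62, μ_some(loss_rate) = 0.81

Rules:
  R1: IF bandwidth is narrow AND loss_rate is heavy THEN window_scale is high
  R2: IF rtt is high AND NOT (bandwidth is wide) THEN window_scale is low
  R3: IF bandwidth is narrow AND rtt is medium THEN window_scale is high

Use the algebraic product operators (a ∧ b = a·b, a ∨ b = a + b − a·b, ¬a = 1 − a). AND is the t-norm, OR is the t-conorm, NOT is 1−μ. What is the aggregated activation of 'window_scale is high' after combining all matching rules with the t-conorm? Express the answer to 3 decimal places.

R1: narrow=0.66, heavy=0.62; AND[a·b] → w = 0.4092
R2: high=0.85, ¬wide=1−0.90=0.10; AND[a·b] → w = 0.0850
R3: narrow=0.66, medium=0.55; AND[a·b] → w = 0.3630
Rules with consequent 'high': {R1, R3} → strengths 0.4092, 0.3630
Aggregate via t-conorm [a + b − a·b]: 0.6237

0.624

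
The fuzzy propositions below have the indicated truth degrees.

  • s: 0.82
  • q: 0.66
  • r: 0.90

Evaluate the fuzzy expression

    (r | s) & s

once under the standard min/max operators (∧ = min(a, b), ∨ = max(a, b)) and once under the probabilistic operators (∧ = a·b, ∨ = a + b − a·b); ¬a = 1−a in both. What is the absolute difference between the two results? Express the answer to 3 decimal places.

Under standard min/max:
  r | s = max(a, b) on (0.90, 0.82) = 0.90
  (r | s) & s = min(a, b) on (0.90, 0.82) = 0.82
  → value = 0.8200
Under probabilistic:
  r | s = a + b − a·b on (0.9000, 0.8200) = 0.9820
  (r | s) & s = a·b on (0.9820, 0.8200) = 0.8052
  → value = 0.8052
|0.8200 − 0.8052| = 0.015

0.015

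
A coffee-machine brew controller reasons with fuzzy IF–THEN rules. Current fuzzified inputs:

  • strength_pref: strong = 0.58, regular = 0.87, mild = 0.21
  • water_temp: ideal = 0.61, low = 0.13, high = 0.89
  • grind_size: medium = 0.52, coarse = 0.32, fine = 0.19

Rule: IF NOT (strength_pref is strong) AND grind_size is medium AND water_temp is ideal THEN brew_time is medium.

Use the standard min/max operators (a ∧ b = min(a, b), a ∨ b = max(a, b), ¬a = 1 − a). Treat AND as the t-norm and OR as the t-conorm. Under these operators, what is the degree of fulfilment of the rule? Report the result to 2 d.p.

0.42

firing strength: ¬strong=1−0.58=0.42, medium=0.52, ideal=0.61; AND[min(a, b)] → w = 0.42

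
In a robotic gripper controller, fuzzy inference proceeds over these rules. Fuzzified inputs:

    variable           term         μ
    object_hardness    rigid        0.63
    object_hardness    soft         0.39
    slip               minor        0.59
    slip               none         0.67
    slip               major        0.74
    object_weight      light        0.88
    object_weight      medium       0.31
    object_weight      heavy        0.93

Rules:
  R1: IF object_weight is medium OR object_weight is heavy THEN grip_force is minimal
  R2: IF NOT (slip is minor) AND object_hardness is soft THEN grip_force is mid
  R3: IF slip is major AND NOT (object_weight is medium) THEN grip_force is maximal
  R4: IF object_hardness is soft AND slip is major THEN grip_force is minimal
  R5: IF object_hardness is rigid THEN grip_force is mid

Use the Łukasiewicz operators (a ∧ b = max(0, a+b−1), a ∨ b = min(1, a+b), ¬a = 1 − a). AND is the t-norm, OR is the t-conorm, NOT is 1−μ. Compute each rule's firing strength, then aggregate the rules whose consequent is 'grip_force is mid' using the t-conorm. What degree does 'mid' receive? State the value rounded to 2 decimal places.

R1: medium=0.31, heavy=0.93; OR[min(1, a+b)] → w = 1.00
R2: ¬minor=1−0.59=0.41, soft=0.39; AND[max(0, a+b−1)] → w = 0.00
R3: major=0.74, ¬medium=1−0.31=0.69; AND[max(0, a+b−1)] → w = 0.43
R4: soft=0.39, major=0.74; AND[max(0, a+b−1)] → w = 0.13
R5: rigid=0.63 → w = 0.63
Rules with consequent 'mid': {R2, R5} → strengths 0.00, 0.63
Aggregate via t-conorm [min(1, a+b)]: 0.63

0.63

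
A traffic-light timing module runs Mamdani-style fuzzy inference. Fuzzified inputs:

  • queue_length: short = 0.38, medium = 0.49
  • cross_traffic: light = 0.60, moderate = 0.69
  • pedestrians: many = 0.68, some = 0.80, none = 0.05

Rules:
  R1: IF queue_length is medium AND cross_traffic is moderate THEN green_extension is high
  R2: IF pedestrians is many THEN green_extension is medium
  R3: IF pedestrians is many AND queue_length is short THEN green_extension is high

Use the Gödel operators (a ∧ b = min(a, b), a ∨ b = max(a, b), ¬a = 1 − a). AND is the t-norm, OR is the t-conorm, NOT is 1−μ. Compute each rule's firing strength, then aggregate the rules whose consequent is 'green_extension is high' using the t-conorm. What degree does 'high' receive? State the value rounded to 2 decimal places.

0.49

R1: medium=0.49, moderate=0.69; AND[min(a, b)] → w = 0.49
R2: many=0.68 → w = 0.68
R3: many=0.68, short=0.38; AND[min(a, b)] → w = 0.38
Rules with consequent 'high': {R1, R3} → strengths 0.49, 0.38
Aggregate via t-conorm [max(a, b)]: 0.49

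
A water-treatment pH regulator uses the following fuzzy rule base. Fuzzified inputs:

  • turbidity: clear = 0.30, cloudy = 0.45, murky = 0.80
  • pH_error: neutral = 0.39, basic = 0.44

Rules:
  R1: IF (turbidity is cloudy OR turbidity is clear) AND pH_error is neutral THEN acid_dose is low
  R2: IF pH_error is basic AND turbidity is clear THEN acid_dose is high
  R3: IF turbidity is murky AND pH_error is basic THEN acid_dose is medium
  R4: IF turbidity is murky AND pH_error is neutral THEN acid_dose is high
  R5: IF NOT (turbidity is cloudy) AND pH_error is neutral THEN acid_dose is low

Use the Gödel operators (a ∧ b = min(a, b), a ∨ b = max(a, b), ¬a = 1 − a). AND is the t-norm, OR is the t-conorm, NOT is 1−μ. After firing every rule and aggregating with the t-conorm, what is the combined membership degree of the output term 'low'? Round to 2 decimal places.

R1: (cloudy=0.45 OR clear=0.30) = 0.45; AND[min(a, b)] with neutral=0.39 → w = 0.39
R2: basic=0.44, clear=0.30; AND[min(a, b)] → w = 0.30
R3: murky=0.80, basic=0.44; AND[min(a, b)] → w = 0.44
R4: murky=0.80, neutral=0.39; AND[min(a, b)] → w = 0.39
R5: ¬cloudy=1−0.45=0.55, neutral=0.39; AND[min(a, b)] → w = 0.39
Rules with consequent 'low': {R1, R5} → strengths 0.39, 0.39
Aggregate via t-conorm [max(a, b)]: 0.39

0.39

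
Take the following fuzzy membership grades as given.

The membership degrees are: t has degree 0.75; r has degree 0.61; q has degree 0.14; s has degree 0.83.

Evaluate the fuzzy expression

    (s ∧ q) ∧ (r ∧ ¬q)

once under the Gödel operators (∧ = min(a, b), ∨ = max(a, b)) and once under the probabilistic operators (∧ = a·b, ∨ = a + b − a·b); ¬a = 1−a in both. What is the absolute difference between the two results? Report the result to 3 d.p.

0.079

Under Gödel:
  s ∧ q = min(a, b) on (0.83, 0.14) = 0.14
  ¬q = 1 − 0.14 = 0.86
  r ∧ ¬q = min(a, b) on (0.61, 0.86) = 0.61
  (s ∧ q) ∧ (r ∧ ¬q) = min(a, b) on (0.14, 0.61) = 0.14
  → value = 0.1400
Under probabilistic:
  s ∧ q = a·b on (0.8300, 0.1400) = 0.1162
  ¬q = 1 − 0.1400 = 0.8600
  r ∧ ¬q = a·b on (0.6100, 0.8600) = 0.5246
  (s ∧ q) ∧ (r ∧ ¬q) = a·b on (0.1162, 0.5246) = 0.0610
  → value = 0.0610
|0.1400 − 0.0610| = 0.079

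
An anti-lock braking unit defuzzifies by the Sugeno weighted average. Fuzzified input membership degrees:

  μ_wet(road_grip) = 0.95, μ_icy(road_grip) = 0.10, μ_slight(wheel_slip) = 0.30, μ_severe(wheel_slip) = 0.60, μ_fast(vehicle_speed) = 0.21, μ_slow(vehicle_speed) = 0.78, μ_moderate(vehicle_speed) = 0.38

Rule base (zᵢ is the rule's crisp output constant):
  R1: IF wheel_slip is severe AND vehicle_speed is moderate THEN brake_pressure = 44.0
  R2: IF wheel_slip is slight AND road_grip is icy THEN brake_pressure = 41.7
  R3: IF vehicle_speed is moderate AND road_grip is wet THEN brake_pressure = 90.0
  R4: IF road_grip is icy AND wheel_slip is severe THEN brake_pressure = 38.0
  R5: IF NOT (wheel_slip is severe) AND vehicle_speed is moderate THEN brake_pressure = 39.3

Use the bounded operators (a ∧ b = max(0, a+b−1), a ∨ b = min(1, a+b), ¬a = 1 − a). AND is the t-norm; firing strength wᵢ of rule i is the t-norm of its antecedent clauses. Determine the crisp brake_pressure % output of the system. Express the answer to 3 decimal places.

R1 (z=44.0): severe=0.60, moderate=0.38; AND[max(0, a+b−1)] → w = 0.00
R2 (z=41.7): slight=0.30, icy=0.10; AND[max(0, a+b−1)] → w = 0.00
R3 (z=90.0): moderate=0.38, wet=0.95; AND[max(0, a+b−1)] → w = 0.33
R4 (z=38.0): icy=0.10, severe=0.60; AND[max(0, a+b−1)] → w = 0.00
R5 (z=39.3): ¬severe=1−0.60=0.40, moderate=0.38; AND[max(0, a+b−1)] → w = 0.00
Weighted average = (0.00·44.0 + 0.00·41.7 + 0.33·90.0 + 0.00·38.0 + 0.00·39.3) / (0.00 + 0.00 + 0.33 + 0.00 + 0.00)
  = 29.7000 / 0.3300 = 90.000

90.000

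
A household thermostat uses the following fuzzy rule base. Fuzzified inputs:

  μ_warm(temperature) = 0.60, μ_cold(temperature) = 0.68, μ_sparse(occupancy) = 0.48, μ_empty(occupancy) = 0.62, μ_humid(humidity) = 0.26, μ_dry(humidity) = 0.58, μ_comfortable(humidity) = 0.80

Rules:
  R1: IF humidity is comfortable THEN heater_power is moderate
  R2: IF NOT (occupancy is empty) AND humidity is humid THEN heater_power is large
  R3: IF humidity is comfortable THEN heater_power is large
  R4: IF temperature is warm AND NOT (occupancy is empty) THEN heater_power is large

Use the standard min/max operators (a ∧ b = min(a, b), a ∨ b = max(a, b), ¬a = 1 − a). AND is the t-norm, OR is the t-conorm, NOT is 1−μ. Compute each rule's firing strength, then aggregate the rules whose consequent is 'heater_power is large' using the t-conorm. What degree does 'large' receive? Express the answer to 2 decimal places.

0.80

R1: comfortable=0.80 → w = 0.80
R2: ¬empty=1−0.62=0.38, humid=0.26; AND[min(a, b)] → w = 0.26
R3: comfortable=0.80 → w = 0.80
R4: warm=0.60, ¬empty=1−0.62=0.38; AND[min(a, b)] → w = 0.38
Rules with consequent 'large': {R2, R3, R4} → strengths 0.26, 0.80, 0.38
Aggregate via t-conorm [max(a, b)]: 0.80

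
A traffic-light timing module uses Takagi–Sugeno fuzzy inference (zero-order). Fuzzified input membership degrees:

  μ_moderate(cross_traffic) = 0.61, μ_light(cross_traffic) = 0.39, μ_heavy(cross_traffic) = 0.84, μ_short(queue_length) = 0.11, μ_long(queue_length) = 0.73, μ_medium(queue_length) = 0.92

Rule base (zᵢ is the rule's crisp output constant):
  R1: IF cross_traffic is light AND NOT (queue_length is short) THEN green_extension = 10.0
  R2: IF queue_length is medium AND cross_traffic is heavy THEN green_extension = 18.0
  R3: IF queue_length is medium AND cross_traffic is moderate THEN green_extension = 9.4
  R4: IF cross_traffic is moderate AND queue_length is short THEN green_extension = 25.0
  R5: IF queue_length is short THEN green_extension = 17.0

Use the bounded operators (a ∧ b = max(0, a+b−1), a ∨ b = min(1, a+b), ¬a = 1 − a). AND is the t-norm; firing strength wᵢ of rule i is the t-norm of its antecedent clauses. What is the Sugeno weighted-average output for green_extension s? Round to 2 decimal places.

13.89

R1 (z=10.0): light=0.39, ¬short=1−0.11=0.89; AND[max(0, a+b−1)] → w = 0.28
R2 (z=18.0): medium=0.92, heavy=0.84; AND[max(0, a+b−1)] → w = 0.76
R3 (z=9.4): medium=0.92, moderate=0.61; AND[max(0, a+b−1)] → w = 0.53
R4 (z=25.0): moderate=0.61, short=0.11; AND[max(0, a+b−1)] → w = 0.00
R5 (z=17.0): short=0.11 → w = 0.11
Weighted average = (0.28·10.0 + 0.76·18.0 + 0.53·9.4 + 0.00·25.0 + 0.11·17.0) / (0.28 + 0.76 + 0.53 + 0.00 + 0.11)
  = 23.3320 / 1.6800 = 13.89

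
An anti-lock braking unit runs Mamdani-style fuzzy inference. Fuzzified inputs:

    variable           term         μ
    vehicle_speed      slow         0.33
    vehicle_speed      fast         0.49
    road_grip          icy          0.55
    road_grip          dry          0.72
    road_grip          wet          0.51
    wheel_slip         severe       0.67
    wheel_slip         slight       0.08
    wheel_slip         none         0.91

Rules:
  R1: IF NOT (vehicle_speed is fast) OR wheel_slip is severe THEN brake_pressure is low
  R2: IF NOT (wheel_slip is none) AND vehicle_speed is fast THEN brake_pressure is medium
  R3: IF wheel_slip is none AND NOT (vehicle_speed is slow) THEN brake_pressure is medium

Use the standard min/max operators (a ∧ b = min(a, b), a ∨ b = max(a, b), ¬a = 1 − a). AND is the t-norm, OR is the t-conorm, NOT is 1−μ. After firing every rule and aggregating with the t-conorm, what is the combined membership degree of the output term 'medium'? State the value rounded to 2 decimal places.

R1: ¬fast=1−0.49=0.51, severe=0.67; OR[max(a, b)] → w = 0.67
R2: ¬none=1−0.91=0.09, fast=0.49; AND[min(a, b)] → w = 0.09
R3: none=0.91, ¬slow=1−0.33=0.67; AND[min(a, b)] → w = 0.67
Rules with consequent 'medium': {R2, R3} → strengths 0.09, 0.67
Aggregate via t-conorm [max(a, b)]: 0.67

0.67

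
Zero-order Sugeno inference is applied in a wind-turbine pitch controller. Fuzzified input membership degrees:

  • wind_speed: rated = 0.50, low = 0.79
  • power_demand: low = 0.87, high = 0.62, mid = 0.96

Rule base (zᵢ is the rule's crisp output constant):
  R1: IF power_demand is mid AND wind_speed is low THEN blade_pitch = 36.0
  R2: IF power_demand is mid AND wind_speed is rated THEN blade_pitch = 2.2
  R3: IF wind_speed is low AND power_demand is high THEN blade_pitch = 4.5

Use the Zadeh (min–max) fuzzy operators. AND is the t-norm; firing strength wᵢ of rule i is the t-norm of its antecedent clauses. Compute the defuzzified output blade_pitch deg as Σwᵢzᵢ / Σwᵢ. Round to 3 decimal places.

16.927

R1 (z=36.0): mid=0.96, low=0.79; AND[min(a, b)] → w = 0.79
R2 (z=2.2): mid=0.96, rated=0.50; AND[min(a, b)] → w = 0.50
R3 (z=4.5): low=0.79, high=0.62; AND[min(a, b)] → w = 0.62
Weighted average = (0.79·36.0 + 0.50·2.2 + 0.62·4.5) / (0.79 + 0.50 + 0.62)
  = 32.3300 / 1.9100 = 16.927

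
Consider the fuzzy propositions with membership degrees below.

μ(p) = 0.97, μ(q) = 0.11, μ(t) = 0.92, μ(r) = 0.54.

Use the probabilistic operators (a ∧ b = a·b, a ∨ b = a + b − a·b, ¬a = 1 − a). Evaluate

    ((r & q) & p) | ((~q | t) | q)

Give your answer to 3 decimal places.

r & q = a·b on (0.5400, 0.1100) = 0.0594
(r & q) & p = a·b on (0.0594, 0.9700) = 0.0576
~q = 1 − 0.1100 = 0.8900
~q | t = a + b − a·b on (0.8900, 0.9200) = 0.9912
(~q | t) | q = a + b − a·b on (0.9912, 0.1100) = 0.9922
((r & q) & p) | ((~q | t) | q) = a + b − a·b on (0.0576, 0.9922) = 0.9926

0.993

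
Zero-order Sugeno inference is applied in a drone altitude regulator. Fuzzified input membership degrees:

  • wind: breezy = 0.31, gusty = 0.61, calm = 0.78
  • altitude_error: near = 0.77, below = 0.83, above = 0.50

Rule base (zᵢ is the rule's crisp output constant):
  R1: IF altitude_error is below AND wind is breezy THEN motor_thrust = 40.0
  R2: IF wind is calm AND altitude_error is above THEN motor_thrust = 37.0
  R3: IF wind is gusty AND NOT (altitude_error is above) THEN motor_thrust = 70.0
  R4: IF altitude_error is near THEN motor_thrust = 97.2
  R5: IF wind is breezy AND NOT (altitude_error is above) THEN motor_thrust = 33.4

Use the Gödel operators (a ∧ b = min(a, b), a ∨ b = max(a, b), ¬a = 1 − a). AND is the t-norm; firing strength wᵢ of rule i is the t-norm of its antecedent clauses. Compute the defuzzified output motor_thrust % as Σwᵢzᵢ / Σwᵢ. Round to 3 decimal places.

63.221

R1 (z=40.0): below=0.83, breezy=0.31; AND[min(a, b)] → w = 0.31
R2 (z=37.0): calm=0.78, above=0.50; AND[min(a, b)] → w = 0.50
R3 (z=70.0): gusty=0.61, ¬above=1−0.50=0.50; AND[min(a, b)] → w = 0.50
R4 (z=97.2): near=0.77 → w = 0.77
R5 (z=33.4): breezy=0.31, ¬above=1−0.50=0.50; AND[min(a, b)] → w = 0.31
Weighted average = (0.31·40.0 + 0.50·37.0 + 0.50·70.0 + 0.77·97.2 + 0.31·33.4) / (0.31 + 0.50 + 0.50 + 0.77 + 0.31)
  = 151.0980 / 2.3900 = 63.221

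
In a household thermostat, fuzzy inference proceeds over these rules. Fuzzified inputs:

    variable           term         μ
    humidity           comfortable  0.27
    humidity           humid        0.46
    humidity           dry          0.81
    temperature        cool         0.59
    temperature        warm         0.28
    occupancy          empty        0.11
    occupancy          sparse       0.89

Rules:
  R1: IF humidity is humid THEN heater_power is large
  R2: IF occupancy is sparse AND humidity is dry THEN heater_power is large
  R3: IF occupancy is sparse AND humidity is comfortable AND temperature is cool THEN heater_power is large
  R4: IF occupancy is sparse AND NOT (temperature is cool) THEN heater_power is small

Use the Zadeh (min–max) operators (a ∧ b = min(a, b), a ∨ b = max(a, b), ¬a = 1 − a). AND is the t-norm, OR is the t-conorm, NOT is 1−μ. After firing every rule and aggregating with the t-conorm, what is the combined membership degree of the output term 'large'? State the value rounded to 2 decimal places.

R1: humid=0.46 → w = 0.46
R2: sparse=0.89, dry=0.81; AND[min(a, b)] → w = 0.81
R3: sparse=0.89, comfortable=0.27, cool=0.59; AND[min(a, b)] → w = 0.27
R4: sparse=0.89, ¬cool=1−0.59=0.41; AND[min(a, b)] → w = 0.41
Rules with consequent 'large': {R1, R2, R3} → strengths 0.46, 0.81, 0.27
Aggregate via t-conorm [max(a, b)]: 0.81

0.81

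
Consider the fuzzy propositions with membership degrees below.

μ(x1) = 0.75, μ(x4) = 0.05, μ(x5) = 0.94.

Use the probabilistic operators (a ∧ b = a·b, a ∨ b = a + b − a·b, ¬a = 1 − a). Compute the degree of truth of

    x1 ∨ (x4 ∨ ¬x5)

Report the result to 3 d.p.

0.777

¬x5 = 1 − 0.9400 = 0.0600
x4 ∨ ¬x5 = a + b − a·b on (0.0500, 0.0600) = 0.1070
x1 ∨ (x4 ∨ ¬x5) = a + b − a·b on (0.7500, 0.1070) = 0.7768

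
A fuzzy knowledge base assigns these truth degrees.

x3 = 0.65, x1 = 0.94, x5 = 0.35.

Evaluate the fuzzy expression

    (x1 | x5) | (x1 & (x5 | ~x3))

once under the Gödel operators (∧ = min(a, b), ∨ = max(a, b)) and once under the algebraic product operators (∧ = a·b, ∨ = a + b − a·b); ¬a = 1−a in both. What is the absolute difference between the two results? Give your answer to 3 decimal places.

Under Gödel:
  x1 | x5 = max(a, b) on (0.94, 0.35) = 0.94
  ~x3 = 1 − 0.65 = 0.35
  x5 | ~x3 = max(a, b) on (0.35, 0.35) = 0.35
  x1 & (x5 | ~x3) = min(a, b) on (0.94, 0.35) = 0.35
  (x1 | x5) | (x1 & (x5 | ~x3)) = max(a, b) on (0.94, 0.35) = 0.94
  → value = 0.9400
Under algebraic product:
  x1 | x5 = a + b − a·b on (0.9400, 0.3500) = 0.9610
  ~x3 = 1 − 0.6500 = 0.3500
  x5 | ~x3 = a + b − a·b on (0.3500, 0.3500) = 0.5775
  x1 & (x5 | ~x3) = a·b on (0.9400, 0.5775) = 0.5428
  (x1 | x5) | (x1 & (x5 | ~x3)) = a + b − a·b on (0.9610, 0.5428) = 0.9822
  → value = 0.9822
|0.9400 − 0.9822| = 0.042

0.042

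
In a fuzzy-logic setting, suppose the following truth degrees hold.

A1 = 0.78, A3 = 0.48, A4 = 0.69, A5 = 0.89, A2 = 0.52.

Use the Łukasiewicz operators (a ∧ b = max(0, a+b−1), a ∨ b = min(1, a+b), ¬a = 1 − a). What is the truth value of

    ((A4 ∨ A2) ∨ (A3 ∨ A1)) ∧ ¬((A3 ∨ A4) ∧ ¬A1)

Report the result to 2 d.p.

A4 ∨ A2 = min(1, a+b) on (0.69, 0.52) = 1.00
A3 ∨ A1 = min(1, a+b) on (0.48, 0.78) = 1.00
(A4 ∨ A2) ∨ (A3 ∨ A1) = min(1, a+b) on (1.00, 1.00) = 1.00
A3 ∨ A4 = min(1, a+b) on (0.48, 0.69) = 1.00
¬A1 = 1 − 0.78 = 0.22
(A3 ∨ A4) ∧ ¬A1 = max(0, a+b−1) on (1.00, 0.22) = 0.22
¬((A3 ∨ A4) ∧ ¬A1) = 1 − 0.22 = 0.78
((A4 ∨ A2) ∨ (A3 ∨ A1)) ∧ ¬((A3 ∨ A4) ∧ ¬A1) = max(0, a+b−1) on (1.00, 0.78) = 0.78

0.78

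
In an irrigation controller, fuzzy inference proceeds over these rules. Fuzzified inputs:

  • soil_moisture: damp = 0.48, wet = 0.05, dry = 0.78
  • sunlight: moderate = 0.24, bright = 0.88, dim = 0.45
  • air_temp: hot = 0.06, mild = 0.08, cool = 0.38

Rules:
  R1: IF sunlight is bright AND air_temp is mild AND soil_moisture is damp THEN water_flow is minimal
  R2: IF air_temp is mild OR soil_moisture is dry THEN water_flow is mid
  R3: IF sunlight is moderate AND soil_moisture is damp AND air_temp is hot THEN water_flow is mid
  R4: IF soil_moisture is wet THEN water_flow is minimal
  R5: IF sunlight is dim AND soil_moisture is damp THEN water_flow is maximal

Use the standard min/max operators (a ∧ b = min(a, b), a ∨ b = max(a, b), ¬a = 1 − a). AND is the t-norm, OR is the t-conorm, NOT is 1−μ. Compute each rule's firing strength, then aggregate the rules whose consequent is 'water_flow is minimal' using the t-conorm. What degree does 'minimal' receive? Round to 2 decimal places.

R1: bright=0.88, mild=0.08, damp=0.48; AND[min(a, b)] → w = 0.08
R2: mild=0.08, dry=0.78; OR[max(a, b)] → w = 0.78
R3: moderate=0.24, damp=0.48, hot=0.06; AND[min(a, b)] → w = 0.06
R4: wet=0.05 → w = 0.05
R5: dim=0.45, damp=0.48; AND[min(a, b)] → w = 0.45
Rules with consequent 'minimal': {R1, R4} → strengths 0.08, 0.05
Aggregate via t-conorm [max(a, b)]: 0.08

0.08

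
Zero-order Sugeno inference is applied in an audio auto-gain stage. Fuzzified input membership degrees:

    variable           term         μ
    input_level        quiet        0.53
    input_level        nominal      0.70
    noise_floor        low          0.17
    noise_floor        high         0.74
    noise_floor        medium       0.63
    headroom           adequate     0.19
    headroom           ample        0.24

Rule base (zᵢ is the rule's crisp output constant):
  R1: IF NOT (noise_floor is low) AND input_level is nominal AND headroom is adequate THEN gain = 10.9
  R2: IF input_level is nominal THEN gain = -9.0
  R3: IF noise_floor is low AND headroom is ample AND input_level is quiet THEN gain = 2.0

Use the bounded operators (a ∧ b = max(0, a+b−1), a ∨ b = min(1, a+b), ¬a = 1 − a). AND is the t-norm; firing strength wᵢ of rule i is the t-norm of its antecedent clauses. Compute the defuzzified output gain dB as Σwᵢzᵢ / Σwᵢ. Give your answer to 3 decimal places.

-9.000

R1 (z=10.9): ¬low=1−0.17=0.83, nominal=0.70, adequate=0.19; AND[max(0, a+b−1)] → w = 0.00
R2 (z=-9.0): nominal=0.70 → w = 0.70
R3 (z=2.0): low=0.17, ample=0.24, quiet=0.53; AND[max(0, a+b−1)] → w = 0.00
Weighted average = (0.00·10.9 + 0.70·-9.0 + 0.00·2.0) / (0.00 + 0.70 + 0.00)
  = -6.3000 / 0.7000 = -9.000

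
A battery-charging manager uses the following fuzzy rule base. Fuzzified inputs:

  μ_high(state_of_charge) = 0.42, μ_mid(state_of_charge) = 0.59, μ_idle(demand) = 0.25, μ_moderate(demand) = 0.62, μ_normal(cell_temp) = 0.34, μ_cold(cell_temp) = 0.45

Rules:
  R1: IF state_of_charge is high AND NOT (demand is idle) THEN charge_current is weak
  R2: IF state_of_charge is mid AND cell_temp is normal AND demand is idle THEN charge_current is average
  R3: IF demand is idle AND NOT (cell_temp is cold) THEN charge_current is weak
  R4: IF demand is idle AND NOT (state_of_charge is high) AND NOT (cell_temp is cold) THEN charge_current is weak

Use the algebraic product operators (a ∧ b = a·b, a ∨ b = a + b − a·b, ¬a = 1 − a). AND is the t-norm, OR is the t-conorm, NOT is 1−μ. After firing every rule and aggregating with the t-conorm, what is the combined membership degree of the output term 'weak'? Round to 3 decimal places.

R1: high=0.42, ¬idle=1−0.25=0.75; AND[a·b] → w = 0.3150
R2: mid=0.59, normal=0.34, idle=0.25; AND[a·b] → w = 0.0502
R3: idle=0.25, ¬cold=1−0.45=0.55; AND[a·b] → w = 0.1375
R4: idle=0.25, ¬high=1−0.42=0.58, ¬cold=1−0.45=0.55; AND[a·b] → w = 0.0798
Rules with consequent 'weak': {R1, R3, R4} → strengths 0.3150, 0.1375, 0.0798
Aggregate via t-conorm [a + b − a·b]: 0.4563

0.456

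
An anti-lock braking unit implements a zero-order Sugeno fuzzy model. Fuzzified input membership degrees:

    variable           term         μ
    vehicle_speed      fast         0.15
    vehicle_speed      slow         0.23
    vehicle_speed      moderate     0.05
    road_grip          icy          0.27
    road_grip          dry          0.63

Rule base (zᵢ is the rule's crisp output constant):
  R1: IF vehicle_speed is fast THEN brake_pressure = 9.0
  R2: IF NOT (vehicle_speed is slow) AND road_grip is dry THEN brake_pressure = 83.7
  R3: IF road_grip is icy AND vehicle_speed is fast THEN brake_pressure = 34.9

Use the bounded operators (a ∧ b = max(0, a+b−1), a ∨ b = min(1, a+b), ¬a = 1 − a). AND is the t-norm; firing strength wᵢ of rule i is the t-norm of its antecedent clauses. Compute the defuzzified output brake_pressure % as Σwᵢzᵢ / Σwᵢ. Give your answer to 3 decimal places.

63.327

R1 (z=9.0): fast=0.15 → w = 0.15
R2 (z=83.7): ¬slow=1−0.23=0.77, dry=0.63; AND[max(0, a+b−1)] → w = 0.40
R3 (z=34.9): icy=0.27, fast=0.15; AND[max(0, a+b−1)] → w = 0.00
Weighted average = (0.15·9.0 + 0.40·83.7 + 0.00·34.9) / (0.15 + 0.40 + 0.00)
  = 34.8300 / 0.5500 = 63.327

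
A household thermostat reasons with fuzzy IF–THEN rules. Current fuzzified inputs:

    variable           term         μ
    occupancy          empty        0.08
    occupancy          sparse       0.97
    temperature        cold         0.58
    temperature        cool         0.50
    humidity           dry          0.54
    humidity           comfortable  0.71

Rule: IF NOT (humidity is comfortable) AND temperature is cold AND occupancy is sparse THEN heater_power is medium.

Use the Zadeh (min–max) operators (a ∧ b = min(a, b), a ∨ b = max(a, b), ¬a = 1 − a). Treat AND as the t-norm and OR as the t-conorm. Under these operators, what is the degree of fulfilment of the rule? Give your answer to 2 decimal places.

firing strength: ¬comfortable=1−0.71=0.29, cold=0.58, sparse=0.97; AND[min(a, b)] → w = 0.29

0.29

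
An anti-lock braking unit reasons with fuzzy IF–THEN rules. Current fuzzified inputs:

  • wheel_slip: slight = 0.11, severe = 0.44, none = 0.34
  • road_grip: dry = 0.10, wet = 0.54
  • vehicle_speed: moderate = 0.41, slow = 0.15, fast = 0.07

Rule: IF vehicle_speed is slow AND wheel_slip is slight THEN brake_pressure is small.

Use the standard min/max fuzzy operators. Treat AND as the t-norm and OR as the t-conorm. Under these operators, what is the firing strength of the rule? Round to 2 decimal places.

firing strength: slow=0.15, slight=0.11; AND[min(a, b)] → w = 0.11

0.11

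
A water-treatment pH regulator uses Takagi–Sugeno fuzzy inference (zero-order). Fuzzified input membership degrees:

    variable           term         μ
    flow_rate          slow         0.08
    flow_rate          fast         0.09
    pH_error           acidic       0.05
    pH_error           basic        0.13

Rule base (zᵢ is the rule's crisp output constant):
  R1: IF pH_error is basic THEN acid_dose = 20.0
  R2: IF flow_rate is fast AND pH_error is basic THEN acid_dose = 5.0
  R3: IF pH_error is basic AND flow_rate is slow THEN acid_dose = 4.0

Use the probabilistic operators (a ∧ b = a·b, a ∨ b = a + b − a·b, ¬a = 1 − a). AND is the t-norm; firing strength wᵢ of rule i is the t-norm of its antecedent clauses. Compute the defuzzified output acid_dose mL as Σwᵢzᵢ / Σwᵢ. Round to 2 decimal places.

17.75

R1 (z=20.0): basic=0.13 → w = 0.1300
R2 (z=5.0): fast=0.09, basic=0.13; AND[a·b] → w = 0.0117
R3 (z=4.0): basic=0.13, slow=0.08; AND[a·b] → w = 0.0104
Weighted average = (0.1300·20.0 + 0.0117·5.0 + 0.0104·4.0) / (0.1300 + 0.0117 + 0.0104)
  = 2.7001 / 0.1521 = 17.75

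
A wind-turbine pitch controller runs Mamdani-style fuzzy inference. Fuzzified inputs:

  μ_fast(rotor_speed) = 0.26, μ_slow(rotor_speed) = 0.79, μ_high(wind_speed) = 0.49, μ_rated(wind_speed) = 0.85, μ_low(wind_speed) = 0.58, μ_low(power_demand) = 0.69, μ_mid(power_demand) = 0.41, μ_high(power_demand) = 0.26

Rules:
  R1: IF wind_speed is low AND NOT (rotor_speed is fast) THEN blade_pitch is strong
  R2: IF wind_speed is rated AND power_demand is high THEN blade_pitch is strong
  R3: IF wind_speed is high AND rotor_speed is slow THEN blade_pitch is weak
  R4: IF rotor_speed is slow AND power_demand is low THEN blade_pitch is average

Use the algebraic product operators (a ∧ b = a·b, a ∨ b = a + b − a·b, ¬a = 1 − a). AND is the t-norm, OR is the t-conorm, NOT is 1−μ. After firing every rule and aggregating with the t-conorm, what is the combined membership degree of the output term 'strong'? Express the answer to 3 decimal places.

0.555

R1: low=0.58, ¬fast=1−0.26=0.74; AND[a·b] → w = 0.4292
R2: rated=0.85, high=0.26; AND[a·b] → w = 0.2210
R3: high=0.49, slow=0.79; AND[a·b] → w = 0.3871
R4: slow=0.79, low=0.69; AND[a·b] → w = 0.5451
Rules with consequent 'strong': {R1, R2} → strengths 0.4292, 0.2210
Aggregate via t-conorm [a + b − a·b]: 0.5553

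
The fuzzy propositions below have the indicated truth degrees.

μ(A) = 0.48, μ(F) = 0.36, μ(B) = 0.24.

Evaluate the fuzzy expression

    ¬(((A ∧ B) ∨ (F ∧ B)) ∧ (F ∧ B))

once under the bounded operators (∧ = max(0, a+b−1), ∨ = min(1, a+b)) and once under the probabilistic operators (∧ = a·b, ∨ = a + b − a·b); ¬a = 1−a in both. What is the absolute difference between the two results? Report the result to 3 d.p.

Under bounded:
  A ∧ B = max(0, a+b−1) on (0.48, 0.24) = 0.00
  F ∧ B = max(0, a+b−1) on (0.36, 0.24) = 0.00
  (A ∧ B) ∨ (F ∧ B) = min(1, a+b) on (0.00, 0.00) = 0.00
  F ∧ B = max(0, a+b−1) on (0.36, 0.24) = 0.00
  ((A ∧ B) ∨ (F ∧ B)) ∧ (F ∧ B) = max(0, a+b−1) on (0.00, 0.00) = 0.00
  ¬(((A ∧ B) ∨ (F ∧ B)) ∧ (F ∧ B)) = 1 − 0.00 = 1.00
  → value = 1.0000
Under probabilistic:
  A ∧ B = a·b on (0.4800, 0.2400) = 0.1152
  F ∧ B = a·b on (0.3600, 0.2400) = 0.0864
  (A ∧ B) ∨ (F ∧ B) = a + b − a·b on (0.1152, 0.0864) = 0.1916
  F ∧ B = a·b on (0.3600, 0.2400) = 0.0864
  ((A ∧ B) ∨ (F ∧ B)) ∧ (F ∧ B) = a·b on (0.1916, 0.0864) = 0.0166
  ¬(((A ∧ B) ∨ (F ∧ B)) ∧ (F ∧ B)) = 1 − 0.0166 = 0.9834
  → value = 0.9834
|1.0000 − 0.9834| = 0.017

0.017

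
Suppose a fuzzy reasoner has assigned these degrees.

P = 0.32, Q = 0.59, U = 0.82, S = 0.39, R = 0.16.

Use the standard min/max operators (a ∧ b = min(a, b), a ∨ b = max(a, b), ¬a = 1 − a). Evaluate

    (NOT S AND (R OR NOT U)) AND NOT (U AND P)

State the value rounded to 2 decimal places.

0.18

NOT S = 1 − 0.39 = 0.61
NOT U = 1 − 0.82 = 0.18
R OR NOT U = max(a, b) on (0.16, 0.18) = 0.18
NOT S AND (R OR NOT U) = min(a, b) on (0.61, 0.18) = 0.18
U AND P = min(a, b) on (0.82, 0.32) = 0.32
NOT (U AND P) = 1 − 0.32 = 0.68
(NOT S AND (R OR NOT U)) AND NOT (U AND P) = min(a, b) on (0.18, 0.68) = 0.18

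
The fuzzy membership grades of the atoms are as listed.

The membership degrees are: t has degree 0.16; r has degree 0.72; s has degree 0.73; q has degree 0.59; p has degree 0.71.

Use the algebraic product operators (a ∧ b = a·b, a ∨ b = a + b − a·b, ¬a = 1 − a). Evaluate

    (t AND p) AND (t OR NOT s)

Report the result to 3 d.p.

0.044

t AND p = a·b on (0.1600, 0.7100) = 0.1136
NOT s = 1 − 0.7300 = 0.2700
t OR NOT s = a + b − a·b on (0.1600, 0.2700) = 0.3868
(t AND p) AND (t OR NOT s) = a·b on (0.1136, 0.3868) = 0.0439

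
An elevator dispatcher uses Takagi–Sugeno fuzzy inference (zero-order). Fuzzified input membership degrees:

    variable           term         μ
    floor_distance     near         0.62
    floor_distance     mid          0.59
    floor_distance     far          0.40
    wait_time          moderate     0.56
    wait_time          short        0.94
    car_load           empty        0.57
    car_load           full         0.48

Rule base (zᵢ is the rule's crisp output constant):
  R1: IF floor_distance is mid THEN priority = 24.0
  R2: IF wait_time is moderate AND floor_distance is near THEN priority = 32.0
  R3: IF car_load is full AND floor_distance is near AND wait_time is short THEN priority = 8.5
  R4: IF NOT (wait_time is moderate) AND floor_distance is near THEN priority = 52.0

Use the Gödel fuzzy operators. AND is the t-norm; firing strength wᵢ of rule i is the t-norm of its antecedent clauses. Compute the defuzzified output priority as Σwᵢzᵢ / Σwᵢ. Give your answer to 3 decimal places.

R1 (z=24.0): mid=0.59 → w = 0.59
R2 (z=32.0): moderate=0.56, near=0.62; AND[min(a, b)] → w = 0.56
R3 (z=8.5): full=0.48, near=0.62, short=0.94; AND[min(a, b)] → w = 0.48
R4 (z=52.0): ¬moderate=1−0.56=0.44, near=0.62; AND[min(a, b)] → w = 0.44
Weighted average = (0.59·24.0 + 0.56·32.0 + 0.48·8.5 + 0.44·52.0) / (0.59 + 0.56 + 0.48 + 0.44)
  = 59.0400 / 2.0700 = 28.522

28.522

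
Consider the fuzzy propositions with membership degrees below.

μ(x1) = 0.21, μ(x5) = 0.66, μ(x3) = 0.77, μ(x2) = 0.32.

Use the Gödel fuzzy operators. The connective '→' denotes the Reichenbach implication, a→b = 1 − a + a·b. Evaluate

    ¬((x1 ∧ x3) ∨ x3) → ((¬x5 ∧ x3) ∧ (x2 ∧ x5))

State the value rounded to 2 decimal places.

x1 ∧ x3 = min(a, b) on (0.21, 0.77) = 0.21
(x1 ∧ x3) ∨ x3 = max(a, b) on (0.21, 0.77) = 0.77
¬((x1 ∧ x3) ∨ x3) = 1 − 0.77 = 0.23
¬x5 = 1 − 0.66 = 0.34
¬x5 ∧ x3 = min(a, b) on (0.34, 0.77) = 0.34
x2 ∧ x5 = min(a, b) on (0.32, 0.66) = 0.32
(¬x5 ∧ x3) ∧ (x2 ∧ x5) = min(a, b) on (0.34, 0.32) = 0.32
¬((x1 ∧ x3) ∨ x3) → ((¬x5 ∧ x3) ∧ (x2 ∧ x5))  [Reichenbach: 1 − a + a·b] with a=0.23, b=0.32 → 0.84

0.84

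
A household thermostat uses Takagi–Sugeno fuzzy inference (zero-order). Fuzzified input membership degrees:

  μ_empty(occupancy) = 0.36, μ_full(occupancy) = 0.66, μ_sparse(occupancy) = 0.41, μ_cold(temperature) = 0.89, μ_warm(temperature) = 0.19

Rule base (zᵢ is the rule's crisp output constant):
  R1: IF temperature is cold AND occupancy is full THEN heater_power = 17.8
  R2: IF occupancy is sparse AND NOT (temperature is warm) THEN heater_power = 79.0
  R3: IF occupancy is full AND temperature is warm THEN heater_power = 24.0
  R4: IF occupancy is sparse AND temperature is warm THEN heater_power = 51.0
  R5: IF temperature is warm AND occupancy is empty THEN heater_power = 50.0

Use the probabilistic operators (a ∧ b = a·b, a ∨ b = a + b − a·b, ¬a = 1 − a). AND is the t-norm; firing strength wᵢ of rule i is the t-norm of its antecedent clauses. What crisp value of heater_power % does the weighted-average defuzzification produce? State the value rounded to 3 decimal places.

39.535

R1 (z=17.8): cold=0.89, full=0.66; AND[a·b] → w = 0.5874
R2 (z=79.0): sparse=0.41, ¬warm=1−0.19=0.81; AND[a·b] → w = 0.3321
R3 (z=24.0): full=0.66, warm=0.19; AND[a·b] → w = 0.1254
R4 (z=51.0): sparse=0.41, warm=0.19; AND[a·b] → w = 0.0779
R5 (z=50.0): warm=0.19, empty=0.36; AND[a·b] → w = 0.0684
Weighted average = (0.5874·17.8 + 0.3321·79.0 + 0.1254·24.0 + 0.0779·51.0 + 0.0684·50.0) / (0.5874 + 0.3321 + 0.1254 + 0.0779 + 0.0684)
  = 47.0941 / 1.1912 = 39.535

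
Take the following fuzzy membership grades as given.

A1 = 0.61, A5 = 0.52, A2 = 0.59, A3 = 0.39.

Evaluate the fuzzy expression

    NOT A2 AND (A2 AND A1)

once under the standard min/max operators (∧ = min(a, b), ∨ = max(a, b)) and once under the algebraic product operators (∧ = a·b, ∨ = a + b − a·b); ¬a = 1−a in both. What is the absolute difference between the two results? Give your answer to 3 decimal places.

Under standard min/max:
  NOT A2 = 1 − 0.59 = 0.41
  A2 AND A1 = min(a, b) on (0.59, 0.61) = 0.59
  NOT A2 AND (A2 AND A1) = min(a, b) on (0.41, 0.59) = 0.41
  → value = 0.4100
Under algebraic product:
  NOT A2 = 1 − 0.5900 = 0.4100
  A2 AND A1 = a·b on (0.5900, 0.6100) = 0.3599
  NOT A2 AND (A2 AND A1) = a·b on (0.4100, 0.3599) = 0.1476
  → value = 0.1476
|0.4100 − 0.1476| = 0.262

0.262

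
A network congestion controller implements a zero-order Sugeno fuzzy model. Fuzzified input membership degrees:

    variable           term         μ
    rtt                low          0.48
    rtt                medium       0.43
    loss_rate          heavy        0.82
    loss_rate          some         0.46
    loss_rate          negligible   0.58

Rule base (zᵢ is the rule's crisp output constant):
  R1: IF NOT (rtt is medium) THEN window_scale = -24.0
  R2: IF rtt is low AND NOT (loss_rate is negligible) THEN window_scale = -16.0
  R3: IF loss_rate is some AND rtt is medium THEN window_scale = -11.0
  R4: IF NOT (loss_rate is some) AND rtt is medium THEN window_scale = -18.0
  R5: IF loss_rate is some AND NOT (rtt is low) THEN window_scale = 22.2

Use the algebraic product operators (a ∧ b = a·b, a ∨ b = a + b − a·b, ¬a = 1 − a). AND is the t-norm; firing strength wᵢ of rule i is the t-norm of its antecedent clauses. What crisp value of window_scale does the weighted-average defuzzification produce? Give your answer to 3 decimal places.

R1 (z=-24.0): ¬medium=1−0.43=0.57 → w = 0.5700
R2 (z=-16.0): low=0.48, ¬negligible=1−0.58=0.42; AND[a·b] → w = 0.2016
R3 (z=-11.0): some=0.46, medium=0.43; AND[a·b] → w = 0.1978
R4 (z=-18.0): ¬some=1−0.46=0.54, medium=0.43; AND[a·b] → w = 0.2322
R5 (z=22.2): some=0.46, ¬low=1−0.48=0.52; AND[a·b] → w = 0.2392
Weighted average = (0.5700·-24.0 + 0.2016·-16.0 + 0.1978·-11.0 + 0.2322·-18.0 + 0.2392·22.2) / (0.5700 + 0.2016 + 0.1978 + 0.2322 + 0.2392)
  = -17.9508 / 1.4408 = -12.459

-12.459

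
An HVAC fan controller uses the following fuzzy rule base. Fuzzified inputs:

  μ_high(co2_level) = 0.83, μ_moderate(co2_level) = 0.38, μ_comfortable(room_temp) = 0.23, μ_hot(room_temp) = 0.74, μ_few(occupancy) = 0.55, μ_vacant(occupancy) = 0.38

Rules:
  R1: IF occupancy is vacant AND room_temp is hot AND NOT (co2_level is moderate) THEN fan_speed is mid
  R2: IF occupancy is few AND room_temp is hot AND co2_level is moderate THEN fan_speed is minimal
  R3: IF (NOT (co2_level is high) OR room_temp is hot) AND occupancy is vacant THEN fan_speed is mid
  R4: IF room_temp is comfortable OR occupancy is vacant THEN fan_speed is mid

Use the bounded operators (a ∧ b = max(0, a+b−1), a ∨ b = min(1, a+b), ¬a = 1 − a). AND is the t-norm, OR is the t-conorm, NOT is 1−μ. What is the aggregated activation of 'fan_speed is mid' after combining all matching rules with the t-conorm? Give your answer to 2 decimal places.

0.90

R1: vacant=0.38, hot=0.74, ¬moderate=1−0.38=0.62; AND[max(0, a+b−1)] → w = 0.00
R2: few=0.55, hot=0.74, moderate=0.38; AND[max(0, a+b−1)] → w = 0.00
R3: (¬high=1−0.83=0.17 OR hot=0.74) = 0.91; AND[max(0, a+b−1)] with vacant=0.38 → w = 0.29
R4: comfortable=0.23, vacant=0.38; OR[min(1, a+b)] → w = 0.61
Rules with consequent 'mid': {R1, R3, R4} → strengths 0.00, 0.29, 0.61
Aggregate via t-conorm [min(1, a+b)]: 0.90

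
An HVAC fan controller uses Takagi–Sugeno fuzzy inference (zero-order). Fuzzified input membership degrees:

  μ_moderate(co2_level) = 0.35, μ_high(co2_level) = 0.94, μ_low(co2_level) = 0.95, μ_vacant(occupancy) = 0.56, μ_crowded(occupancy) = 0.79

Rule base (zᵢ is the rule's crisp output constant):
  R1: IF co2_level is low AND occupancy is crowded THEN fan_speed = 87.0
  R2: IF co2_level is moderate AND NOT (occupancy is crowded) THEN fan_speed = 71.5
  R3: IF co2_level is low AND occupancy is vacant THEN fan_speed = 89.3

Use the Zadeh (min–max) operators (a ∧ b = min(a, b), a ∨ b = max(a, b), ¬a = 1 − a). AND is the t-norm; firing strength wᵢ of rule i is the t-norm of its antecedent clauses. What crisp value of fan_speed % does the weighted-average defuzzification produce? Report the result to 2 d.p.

85.74

R1 (z=87.0): low=0.95, crowded=0.79; AND[min(a, b)] → w = 0.79
R2 (z=71.5): moderate=0.35, ¬crowded=1−0.79=0.21; AND[min(a, b)] → w = 0.21
R3 (z=89.3): low=0.95, vacant=0.56; AND[min(a, b)] → w = 0.56
Weighted average = (0.79·87.0 + 0.21·71.5 + 0.56·89.3) / (0.79 + 0.21 + 0.56)
  = 133.7530 / 1.5600 = 85.74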